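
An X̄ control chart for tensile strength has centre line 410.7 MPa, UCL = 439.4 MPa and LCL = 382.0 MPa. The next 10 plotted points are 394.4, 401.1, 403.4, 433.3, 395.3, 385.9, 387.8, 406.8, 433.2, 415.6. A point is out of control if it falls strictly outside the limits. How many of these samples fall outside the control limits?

All 10 points lie within [382.0, 439.4].

0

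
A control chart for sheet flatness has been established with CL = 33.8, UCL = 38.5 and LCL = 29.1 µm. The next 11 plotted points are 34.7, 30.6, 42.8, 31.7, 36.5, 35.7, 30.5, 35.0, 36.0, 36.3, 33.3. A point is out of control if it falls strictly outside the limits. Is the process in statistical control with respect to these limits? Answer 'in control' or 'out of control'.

out of control

Compare each point to [29.1, 38.5]: sample 3 = 42.8 > UCL.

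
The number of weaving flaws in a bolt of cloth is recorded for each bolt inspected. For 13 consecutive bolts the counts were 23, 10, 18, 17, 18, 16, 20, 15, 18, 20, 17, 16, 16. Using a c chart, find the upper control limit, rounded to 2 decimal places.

c̄ = (23 + 10 + 18 + 17 + 18 + 16 + 20 + 15 + 18 + 20 + 17 + 16 + 16) / 13 = 224 / 13 = 17.2308
UCL = c̄ + 3√c̄ = 17.2308 + 3 × √17.2308 = 17.2308 + 3 × 4.1510 = 29.6838

29.68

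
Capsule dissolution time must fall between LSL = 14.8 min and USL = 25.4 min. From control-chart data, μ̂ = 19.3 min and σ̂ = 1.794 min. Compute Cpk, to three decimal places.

0.836

Cpu = (USL − μ̂) / (3σ̂) = (25.4 − 19.3) / (3 × 1.794) = 1.1334; Cpl = (μ̂ − LSL) / (3σ̂) = (19.3 − 14.8) / (3 × 1.794) = 0.8361; Cpk = min(Cpu, Cpl) = 0.8361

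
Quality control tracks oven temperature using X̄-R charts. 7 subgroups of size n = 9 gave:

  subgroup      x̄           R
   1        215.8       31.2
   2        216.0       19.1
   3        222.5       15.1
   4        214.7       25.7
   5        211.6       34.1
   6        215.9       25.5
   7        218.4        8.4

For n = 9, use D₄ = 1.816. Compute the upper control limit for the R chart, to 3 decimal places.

R̄ = (31.2 + 19.1 + 15.1 + 25.7 + 34.1 + 25.5 + 8.4) / 7 = 159.1000 / 7 = 22.7286
UCL_R = D₄·R̄ = 1.816 × 22.7286 = 41.2751

41.275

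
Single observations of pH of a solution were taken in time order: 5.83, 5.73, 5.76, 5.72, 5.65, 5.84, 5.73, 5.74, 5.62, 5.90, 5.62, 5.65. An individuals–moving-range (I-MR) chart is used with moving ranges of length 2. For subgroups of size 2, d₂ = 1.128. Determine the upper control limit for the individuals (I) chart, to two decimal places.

X̄ = (5.83 + 5.73 + 5.76 + 5.72 + 5.65 + 5.84 + 5.73 + 5.74 + 5.62 + 5.90 + 5.62 + 5.65) / 12 = 5.7325
Moving ranges: 0.10, 0.03, 0.04, 0.07, 0.19, 0.11, 0.01, 0.12, 0.28, 0.28, 0.03; M̄R̄ = 1.2600 / 11 = 0.1145
UCL = X̄ + 3·M̄R̄/d₂ = 5.7325 + 3 × 0.1145 / 1.128 = 6.0371

6.04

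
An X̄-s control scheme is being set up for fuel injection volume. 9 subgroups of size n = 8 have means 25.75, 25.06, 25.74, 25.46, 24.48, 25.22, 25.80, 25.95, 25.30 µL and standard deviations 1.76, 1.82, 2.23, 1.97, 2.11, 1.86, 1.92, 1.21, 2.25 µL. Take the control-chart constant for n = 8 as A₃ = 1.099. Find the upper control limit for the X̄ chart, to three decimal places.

X̄̄ = (25.75 + 25.06 + 25.74 + 25.46 + 24.48 + 25.22 + 25.80 + 25.95 + 25.30) / 9 = 25.4178
s̄ = (1.76 + 1.82 + 2.23 + 1.97 + 2.11 + 1.86 + 1.92 + 1.21 + 2.25) / 9 = 1.9033
UCL = X̄̄ + A₃·s̄ = 25.4178 + 1.099 × 1.9033 = 27.5095

27.510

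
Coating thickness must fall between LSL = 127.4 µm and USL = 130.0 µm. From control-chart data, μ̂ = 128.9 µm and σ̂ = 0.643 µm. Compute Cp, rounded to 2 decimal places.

Cp = (USL − LSL) / (6σ̂) = (130.0 − 127.4) / (6 × 0.643) = 2.6000 / 3.8580 = 0.6739

0.67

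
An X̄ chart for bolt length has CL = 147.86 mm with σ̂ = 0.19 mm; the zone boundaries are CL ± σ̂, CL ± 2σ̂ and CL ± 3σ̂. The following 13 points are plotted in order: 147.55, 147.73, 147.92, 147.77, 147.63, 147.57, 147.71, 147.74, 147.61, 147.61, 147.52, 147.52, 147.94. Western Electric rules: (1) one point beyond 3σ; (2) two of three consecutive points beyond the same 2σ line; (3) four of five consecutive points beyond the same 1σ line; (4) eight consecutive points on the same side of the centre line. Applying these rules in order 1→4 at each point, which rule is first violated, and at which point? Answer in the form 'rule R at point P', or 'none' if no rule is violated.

Zone of each point (C = within 1σ̂, B = 1σ̂–2σ̂, A = 2σ̂–3σ̂, * = beyond 3σ̂; sign = side of CL): 1:-B, 2:-C, 3:+C, 4:-C, 5:-B, 6:-B, 7:-C, 8:-C, 9:-B, 10:-B, 11:-B, 12:-B, 13:+C
Rule 4 (eight consecutive points on the same side of the centre line) is satisfied at point 11.

rule 4 at point 11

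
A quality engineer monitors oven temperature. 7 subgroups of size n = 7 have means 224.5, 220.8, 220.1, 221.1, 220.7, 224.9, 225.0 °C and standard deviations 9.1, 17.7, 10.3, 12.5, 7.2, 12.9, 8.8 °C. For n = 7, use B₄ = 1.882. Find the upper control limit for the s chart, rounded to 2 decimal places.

s̄ = (9.1 + 17.7 + 10.3 + 12.5 + 7.2 + 12.9 + 8.8) / 7 = 11.2143
UCL_s = B₄·s̄ = 1.882 × 11.2143 = 21.1053

21.11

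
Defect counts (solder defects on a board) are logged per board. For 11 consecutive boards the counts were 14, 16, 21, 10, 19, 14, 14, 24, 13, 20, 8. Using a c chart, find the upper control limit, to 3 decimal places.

c̄ = (14 + 16 + 21 + 10 + 19 + 14 + 14 + 24 + 13 + 20 + 8) / 11 = 173 / 11 = 15.7273
UCL = c̄ + 3√c̄ = 15.7273 + 3 × √15.7273 = 15.7273 + 3 × 3.9658 = 27.6246

27.625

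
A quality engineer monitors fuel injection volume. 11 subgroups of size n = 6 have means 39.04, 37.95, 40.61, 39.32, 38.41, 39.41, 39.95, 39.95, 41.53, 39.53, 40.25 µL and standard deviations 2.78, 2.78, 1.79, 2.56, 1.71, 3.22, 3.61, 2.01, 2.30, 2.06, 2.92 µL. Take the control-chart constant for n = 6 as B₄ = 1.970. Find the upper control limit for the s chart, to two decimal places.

s̄ = (2.78 + 2.78 + 1.79 + 2.56 + 1.71 + 3.22 + 3.61 + 2.01 + 2.30 + 2.06 + 2.92) / 11 = 2.5218
UCL_s = B₄·s̄ = 1.970 × 2.5218 = 4.9680

4.97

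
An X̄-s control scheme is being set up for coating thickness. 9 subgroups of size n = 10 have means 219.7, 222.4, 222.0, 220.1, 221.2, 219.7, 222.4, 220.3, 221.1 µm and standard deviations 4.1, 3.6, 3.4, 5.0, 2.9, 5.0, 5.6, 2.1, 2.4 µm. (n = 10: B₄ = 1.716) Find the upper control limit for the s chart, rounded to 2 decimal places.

6.50

s̄ = (4.1 + 3.6 + 3.4 + 5.0 + 2.9 + 5.0 + 5.6 + 2.1 + 2.4) / 9 = 3.7889
UCL_s = B₄·s̄ = 1.716 × 3.7889 = 6.5017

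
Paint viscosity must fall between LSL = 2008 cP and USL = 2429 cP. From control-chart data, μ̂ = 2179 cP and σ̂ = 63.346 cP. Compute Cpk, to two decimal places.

0.90

Cpu = (USL − μ̂) / (3σ̂) = (2429 − 2179) / (3 × 63.346) = 1.3155; Cpl = (μ̂ − LSL) / (3σ̂) = (2179 − 2008) / (3 × 63.346) = 0.8998; Cpk = min(Cpu, Cpl) = 0.8998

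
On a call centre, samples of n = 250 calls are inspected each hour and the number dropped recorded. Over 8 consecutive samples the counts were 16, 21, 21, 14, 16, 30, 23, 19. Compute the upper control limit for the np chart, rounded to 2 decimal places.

p̄ = Σdᵢ / (k·n) = 160 / (8 × 250) = 0.08000
UCL = np̄ + 3·√(np̄(1−p̄)) = 20.0000 + 3 × √(20.0000×0.92000) = 20.0000 + 3 × 4.2895 = 32.8686

32.87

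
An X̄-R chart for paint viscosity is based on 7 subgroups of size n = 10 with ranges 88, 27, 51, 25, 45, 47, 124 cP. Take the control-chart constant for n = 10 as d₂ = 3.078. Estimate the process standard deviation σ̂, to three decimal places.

18.890

R̄ = (88 + 27 + 51 + 25 + 45 + 47 + 124) / 7 = 58.1429
σ̂ = R̄ / d₂ = 58.1429 / 3.078 = 18.8898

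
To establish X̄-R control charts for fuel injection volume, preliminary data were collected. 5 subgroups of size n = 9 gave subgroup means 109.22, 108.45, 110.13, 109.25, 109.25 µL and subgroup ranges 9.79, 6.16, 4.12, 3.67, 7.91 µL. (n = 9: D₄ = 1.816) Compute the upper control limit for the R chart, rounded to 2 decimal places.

11.50

R̄ = (9.79 + 6.16 + 4.12 + 3.67 + 7.91) / 5 = 31.6500 / 5 = 6.3300
UCL_R = D₄·R̄ = 1.816 × 6.3300 = 11.4953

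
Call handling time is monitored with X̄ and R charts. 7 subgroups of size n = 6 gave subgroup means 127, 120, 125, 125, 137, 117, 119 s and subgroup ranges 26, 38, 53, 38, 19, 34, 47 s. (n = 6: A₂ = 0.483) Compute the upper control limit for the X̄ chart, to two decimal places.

X̄̄ = (127 + 120 + 125 + 125 + 137 + 117 + 119) / 7 = 870.0000 / 7 = 124.2857
R̄ = (26 + 38 + 53 + 38 + 19 + 34 + 47) / 7 = 255.0000 / 7 = 36.4286
UCL = X̄̄ + A₂·R̄ = 124.2857 + 0.483 × 36.4286 = 141.8807

141.88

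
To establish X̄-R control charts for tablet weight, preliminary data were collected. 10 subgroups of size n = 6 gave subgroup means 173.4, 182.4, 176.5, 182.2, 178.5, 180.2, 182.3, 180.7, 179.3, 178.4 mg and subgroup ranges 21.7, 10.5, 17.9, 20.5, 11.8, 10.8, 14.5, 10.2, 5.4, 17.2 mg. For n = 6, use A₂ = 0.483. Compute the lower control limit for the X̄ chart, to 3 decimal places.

172.604

X̄̄ = (173.4 + 182.4 + 176.5 + 182.2 + 178.5 + 180.2 + 182.3 + 180.7 + 179.3 + 178.4) / 10 = 1793.9000 / 10 = 179.3900
R̄ = (21.7 + 10.5 + 17.9 + 20.5 + 11.8 + 10.8 + 14.5 + 10.2 + 5.4 + 17.2) / 10 = 140.5000 / 10 = 14.0500
LCL = X̄̄ − A₂·R̄ = 179.3900 − 0.483 × 14.0500 = 172.6039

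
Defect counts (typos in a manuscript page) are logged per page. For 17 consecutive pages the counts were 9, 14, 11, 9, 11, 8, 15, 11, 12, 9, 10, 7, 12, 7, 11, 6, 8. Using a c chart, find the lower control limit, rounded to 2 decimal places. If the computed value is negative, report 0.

c̄ = (9 + 14 + 11 + 9 + 11 + 8 + 15 + 11 + 12 + 9 + 10 + 7 + 12 + 7 + 11 + 6 + 8) / 17 = 170 / 17 = 10.0000
LCL = c̄ − 3√c̄ = 10.0000 − 3 × 3.1623 = 0.5132

0.51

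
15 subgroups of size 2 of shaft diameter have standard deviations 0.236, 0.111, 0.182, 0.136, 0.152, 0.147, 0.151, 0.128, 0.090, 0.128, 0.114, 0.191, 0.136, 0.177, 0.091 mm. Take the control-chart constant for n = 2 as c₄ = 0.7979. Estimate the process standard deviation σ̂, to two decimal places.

s̄ = (0.236 + 0.111 + 0.182 + 0.136 + 0.152 + 0.147 + 0.151 + 0.128 + 0.090 + 0.128 + 0.114 + 0.191 + 0.136 + 0.177 + 0.091) / 15 = 0.1447
σ̂ = s̄ / c₄ = 0.1447 / 0.7979 = 0.1813

0.18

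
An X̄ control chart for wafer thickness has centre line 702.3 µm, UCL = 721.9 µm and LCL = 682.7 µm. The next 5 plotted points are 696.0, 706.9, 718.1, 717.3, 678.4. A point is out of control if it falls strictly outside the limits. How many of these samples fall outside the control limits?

1

Compare each point to [682.7, 721.9]: sample 5 = 678.4 < LCL.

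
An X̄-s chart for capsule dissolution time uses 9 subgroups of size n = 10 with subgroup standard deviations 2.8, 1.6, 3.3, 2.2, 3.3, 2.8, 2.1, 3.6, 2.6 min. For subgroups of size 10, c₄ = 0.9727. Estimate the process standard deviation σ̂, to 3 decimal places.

s̄ = (2.8 + 1.6 + 3.3 + 2.2 + 3.3 + 2.8 + 2.1 + 3.6 + 2.6) / 9 = 2.7000
σ̂ = s̄ / c₄ = 2.7000 / 0.9727 = 2.7758

2.776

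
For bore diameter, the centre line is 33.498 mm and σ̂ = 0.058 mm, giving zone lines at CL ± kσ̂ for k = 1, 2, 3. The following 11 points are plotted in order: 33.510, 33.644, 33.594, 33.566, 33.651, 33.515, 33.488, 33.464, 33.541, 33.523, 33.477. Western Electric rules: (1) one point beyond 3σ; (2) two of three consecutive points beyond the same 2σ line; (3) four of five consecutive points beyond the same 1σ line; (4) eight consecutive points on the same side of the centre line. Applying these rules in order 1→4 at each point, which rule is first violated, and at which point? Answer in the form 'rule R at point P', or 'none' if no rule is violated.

Zone of each point (C = within 1σ̂, B = 1σ̂–2σ̂, A = 2σ̂–3σ̂, * = beyond 3σ̂; sign = side of CL): 1:+C, 2:+A, 3:+B, 4:+B, 5:+A, 6:+C, 7:-C, 8:-C, 9:+C, 10:+C, 11:-C
Rule 3 (four of five consecutive points beyond the same 1σ limit) is satisfied at point 5.

rule 3 at point 5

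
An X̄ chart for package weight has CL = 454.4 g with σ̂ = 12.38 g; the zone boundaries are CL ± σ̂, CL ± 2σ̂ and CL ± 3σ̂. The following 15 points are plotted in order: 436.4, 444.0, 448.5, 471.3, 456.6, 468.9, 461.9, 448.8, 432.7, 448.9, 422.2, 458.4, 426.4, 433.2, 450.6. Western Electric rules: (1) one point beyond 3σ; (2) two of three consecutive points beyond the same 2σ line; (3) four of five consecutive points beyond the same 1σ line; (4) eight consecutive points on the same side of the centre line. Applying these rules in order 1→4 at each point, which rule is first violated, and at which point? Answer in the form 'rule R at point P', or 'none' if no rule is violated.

rule 2 at point 13

Zone of each point (C = within 1σ̂, B = 1σ̂–2σ̂, A = 2σ̂–3σ̂, * = beyond 3σ̂; sign = side of CL): 1:-B, 2:-C, 3:-C, 4:+B, 5:+C, 6:+B, 7:+C, 8:-C, 9:-B, 10:-C, 11:-A, 12:+C, 13:-A, 14:-B, 15:-C
Rule 2 (two of three consecutive points beyond the same 2σ limit) is satisfied at point 13.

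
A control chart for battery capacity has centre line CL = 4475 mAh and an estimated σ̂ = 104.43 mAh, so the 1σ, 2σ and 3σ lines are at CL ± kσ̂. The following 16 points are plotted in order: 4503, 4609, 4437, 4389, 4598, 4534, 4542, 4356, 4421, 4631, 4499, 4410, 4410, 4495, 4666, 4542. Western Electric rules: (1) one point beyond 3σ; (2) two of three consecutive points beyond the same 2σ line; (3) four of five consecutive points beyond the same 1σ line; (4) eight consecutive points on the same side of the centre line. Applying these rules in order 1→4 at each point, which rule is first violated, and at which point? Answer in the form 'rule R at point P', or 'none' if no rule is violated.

none

Zone of each point (C = within 1σ̂, B = 1σ̂–2σ̂, A = 2σ̂–3σ̂, * = beyond 3σ̂; sign = side of CL): 1:+C, 2:+B, 3:-C, 4:-C, 5:+B, 6:+C, 7:+C, 8:-B, 9:-C, 10:+B, 11:+C, 12:-C, 13:-C, 14:+C, 15:+B, 16:+C
No rule fires across all 16 points.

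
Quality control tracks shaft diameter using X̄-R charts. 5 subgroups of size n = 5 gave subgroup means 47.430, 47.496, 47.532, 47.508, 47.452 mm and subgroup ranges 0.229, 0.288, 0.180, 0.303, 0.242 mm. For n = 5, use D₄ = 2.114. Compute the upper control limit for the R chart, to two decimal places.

0.53

R̄ = (0.229 + 0.288 + 0.180 + 0.303 + 0.242) / 5 = 1.2420 / 5 = 0.2484
UCL_R = D₄·R̄ = 2.114 × 0.2484 = 0.5251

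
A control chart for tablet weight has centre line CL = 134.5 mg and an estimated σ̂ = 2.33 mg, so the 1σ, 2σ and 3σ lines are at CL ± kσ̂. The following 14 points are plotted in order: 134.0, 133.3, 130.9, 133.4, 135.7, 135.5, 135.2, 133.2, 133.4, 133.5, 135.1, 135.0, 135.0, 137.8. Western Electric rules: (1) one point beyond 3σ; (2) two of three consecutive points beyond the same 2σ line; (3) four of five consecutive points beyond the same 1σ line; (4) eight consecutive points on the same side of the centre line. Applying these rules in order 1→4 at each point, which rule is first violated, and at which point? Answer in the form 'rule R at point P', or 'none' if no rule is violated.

Zone of each point (C = within 1σ̂, B = 1σ̂–2σ̂, A = 2σ̂–3σ̂, * = beyond 3σ̂; sign = side of CL): 1:-C, 2:-C, 3:-B, 4:-C, 5:+C, 6:+C, 7:+C, 8:-C, 9:-C, 10:-C, 11:+C, 12:+C, 13:+C, 14:+B
No rule fires across all 14 points.

none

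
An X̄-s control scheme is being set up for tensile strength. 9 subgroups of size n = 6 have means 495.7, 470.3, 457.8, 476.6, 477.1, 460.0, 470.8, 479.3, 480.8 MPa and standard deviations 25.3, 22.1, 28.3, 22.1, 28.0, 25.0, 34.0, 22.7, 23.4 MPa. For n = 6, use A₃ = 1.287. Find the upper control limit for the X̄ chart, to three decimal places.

X̄̄ = (495.7 + 470.3 + 457.8 + 476.6 + 477.1 + 460.0 + 470.8 + 479.3 + 480.8) / 9 = 474.2667
s̄ = (25.3 + 22.1 + 28.3 + 22.1 + 28.0 + 25.0 + 34.0 + 22.7 + 23.4) / 9 = 25.6556
UCL = X̄̄ + A₃·s̄ = 474.2667 + 1.287 × 25.6556 = 507.2854

507.285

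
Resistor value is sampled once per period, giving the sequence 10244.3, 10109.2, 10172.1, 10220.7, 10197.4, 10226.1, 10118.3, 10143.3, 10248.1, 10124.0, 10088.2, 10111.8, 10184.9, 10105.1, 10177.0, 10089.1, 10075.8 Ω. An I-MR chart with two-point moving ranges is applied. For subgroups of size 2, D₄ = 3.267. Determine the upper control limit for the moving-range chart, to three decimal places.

Moving ranges: 135.1, 62.9, 48.6, 23.3, 28.7, 107.8, 25.0, 104.8, 124.1, 35.8, 23.6, 73.1, 79.8, 71.9, 87.9, 13.3; M̄R̄ = 1045.7000 / 16 = 65.3563
UCL_MR = D₄·M̄R̄ = 3.267 × 65.3563 = 213.5189

213.519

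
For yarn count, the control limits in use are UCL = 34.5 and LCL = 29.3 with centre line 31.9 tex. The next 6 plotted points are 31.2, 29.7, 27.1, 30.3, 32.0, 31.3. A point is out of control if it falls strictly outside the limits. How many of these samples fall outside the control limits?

1

Compare each point to [29.3, 34.5]: sample 3 = 27.1 < LCL.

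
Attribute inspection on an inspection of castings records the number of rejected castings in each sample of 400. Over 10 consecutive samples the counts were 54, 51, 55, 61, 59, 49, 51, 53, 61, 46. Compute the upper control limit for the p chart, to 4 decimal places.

0.1863

p̄ = Σdᵢ / (k·n) = 540 / (10 × 400) = 0.13500
UCL = p̄ + 3·√(p̄(1−p̄)/n) = 0.13500 + 3 × √(0.13500×0.86500/400) = 0.13500 + 3 × 0.01709 = 0.18626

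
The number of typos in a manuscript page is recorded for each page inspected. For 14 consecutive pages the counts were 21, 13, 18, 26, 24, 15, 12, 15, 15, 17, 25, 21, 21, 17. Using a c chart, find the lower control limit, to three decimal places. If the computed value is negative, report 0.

5.643

c̄ = (21 + 13 + 18 + 26 + 24 + 15 + 12 + 15 + 15 + 17 + 25 + 21 + 21 + 17) / 14 = 260 / 14 = 18.5714
LCL = c̄ − 3√c̄ = 18.5714 − 3 × 4.3095 = 5.6431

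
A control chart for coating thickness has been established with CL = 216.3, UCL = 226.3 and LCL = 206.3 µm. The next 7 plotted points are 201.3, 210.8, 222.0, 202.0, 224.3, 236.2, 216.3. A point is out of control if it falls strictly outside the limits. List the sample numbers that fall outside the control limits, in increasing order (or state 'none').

Compare each point to [206.3, 226.3]: sample 1 = 201.3 < LCL; sample 4 = 202.0 < LCL; sample 6 = 236.2 > UCL.

1, 4, 6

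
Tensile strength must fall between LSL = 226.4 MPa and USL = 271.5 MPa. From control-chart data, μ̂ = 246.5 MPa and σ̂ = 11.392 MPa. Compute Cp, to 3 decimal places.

Cp = (USL − LSL) / (6σ̂) = (271.5 − 226.4) / (6 × 11.392) = 45.1000 / 68.3520 = 0.6598

0.660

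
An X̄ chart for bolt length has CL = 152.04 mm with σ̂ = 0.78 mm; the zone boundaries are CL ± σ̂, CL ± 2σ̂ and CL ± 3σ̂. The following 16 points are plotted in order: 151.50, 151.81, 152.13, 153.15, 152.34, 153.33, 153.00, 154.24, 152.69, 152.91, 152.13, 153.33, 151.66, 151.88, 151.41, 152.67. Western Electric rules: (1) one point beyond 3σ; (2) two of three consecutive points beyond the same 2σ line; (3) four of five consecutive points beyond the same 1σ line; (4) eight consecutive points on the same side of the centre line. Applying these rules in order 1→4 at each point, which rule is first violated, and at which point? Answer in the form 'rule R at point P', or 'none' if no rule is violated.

rule 3 at point 8

Zone of each point (C = within 1σ̂, B = 1σ̂–2σ̂, A = 2σ̂–3σ̂, * = beyond 3σ̂; sign = side of CL): 1:-C, 2:-C, 3:+C, 4:+B, 5:+C, 6:+B, 7:+B, 8:+A, 9:+C, 10:+B, 11:+C, 12:+B, 13:-C, 14:-C, 15:-C, 16:+C
Rule 3 (four of five consecutive points beyond the same 1σ limit) is satisfied at point 8.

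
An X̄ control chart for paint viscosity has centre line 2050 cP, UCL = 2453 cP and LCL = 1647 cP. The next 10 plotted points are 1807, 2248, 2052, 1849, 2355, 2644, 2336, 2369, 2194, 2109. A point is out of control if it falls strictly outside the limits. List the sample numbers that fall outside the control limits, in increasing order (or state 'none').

Compare each point to [1647, 2453]: sample 6 = 2644 > UCL.

6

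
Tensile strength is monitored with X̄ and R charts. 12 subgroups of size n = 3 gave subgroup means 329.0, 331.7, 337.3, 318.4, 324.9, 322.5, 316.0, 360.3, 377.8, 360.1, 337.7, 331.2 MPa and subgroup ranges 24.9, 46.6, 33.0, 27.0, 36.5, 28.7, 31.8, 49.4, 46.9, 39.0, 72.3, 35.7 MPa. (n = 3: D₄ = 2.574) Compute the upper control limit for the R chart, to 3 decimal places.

101.201

R̄ = (24.9 + 46.6 + 33.0 + 27.0 + 36.5 + 28.7 + 31.8 + 49.4 + 46.9 + 39.0 + 72.3 + 35.7) / 12 = 471.8000 / 12 = 39.3167
UCL_R = D₄·R̄ = 2.574 × 39.3167 = 101.2011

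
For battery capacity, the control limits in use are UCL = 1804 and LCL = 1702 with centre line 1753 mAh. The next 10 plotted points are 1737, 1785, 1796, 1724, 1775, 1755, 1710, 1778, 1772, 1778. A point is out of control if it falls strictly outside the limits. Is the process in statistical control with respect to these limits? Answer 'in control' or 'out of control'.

in control

All 10 points lie within [1702, 1804].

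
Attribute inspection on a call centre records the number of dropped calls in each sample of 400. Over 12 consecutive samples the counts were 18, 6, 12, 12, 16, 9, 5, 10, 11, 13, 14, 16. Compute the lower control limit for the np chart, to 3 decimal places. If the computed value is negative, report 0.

p̄ = Σdᵢ / (k·n) = 142 / (12 × 400) = 0.02958
LCL = np̄ − 3·√(np̄(1−p̄)) = 11.8333 − 3 × 3.3887 = 1.6672

1.667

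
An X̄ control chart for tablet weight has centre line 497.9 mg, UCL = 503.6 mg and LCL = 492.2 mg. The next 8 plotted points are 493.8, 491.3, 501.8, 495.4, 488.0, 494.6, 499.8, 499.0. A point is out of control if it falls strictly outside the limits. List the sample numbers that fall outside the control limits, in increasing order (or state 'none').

2, 5

Compare each point to [492.2, 503.6]: sample 2 = 491.3 < LCL; sample 5 = 488.0 < LCL.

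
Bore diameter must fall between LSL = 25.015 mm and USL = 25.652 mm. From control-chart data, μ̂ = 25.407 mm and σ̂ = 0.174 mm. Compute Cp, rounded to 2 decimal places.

Cp = (USL − LSL) / (6σ̂) = (25.652 − 25.015) / (6 × 0.174) = 0.6370 / 1.0440 = 0.6102

0.61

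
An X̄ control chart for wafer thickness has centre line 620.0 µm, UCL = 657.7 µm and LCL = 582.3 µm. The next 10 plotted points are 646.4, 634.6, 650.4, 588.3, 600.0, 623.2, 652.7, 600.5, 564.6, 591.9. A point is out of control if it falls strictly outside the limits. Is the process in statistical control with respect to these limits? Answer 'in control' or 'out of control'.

out of control

Compare each point to [582.3, 657.7]: sample 9 = 564.6 < LCL.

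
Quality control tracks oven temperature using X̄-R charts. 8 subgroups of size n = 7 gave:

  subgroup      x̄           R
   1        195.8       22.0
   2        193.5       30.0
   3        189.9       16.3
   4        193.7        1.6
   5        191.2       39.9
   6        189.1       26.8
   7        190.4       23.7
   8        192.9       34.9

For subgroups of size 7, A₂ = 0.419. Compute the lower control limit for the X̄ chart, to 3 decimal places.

181.839

X̄̄ = (195.8 + 193.5 + 189.9 + 193.7 + 191.2 + 189.1 + 190.4 + 192.9) / 8 = 1536.5000 / 8 = 192.0625
R̄ = (22.0 + 30.0 + 16.3 + 1.6 + 39.9 + 26.8 + 23.7 + 34.9) / 8 = 195.2000 / 8 = 24.4000
LCL = X̄̄ − A₂·R̄ = 192.0625 − 0.419 × 24.4000 = 181.8389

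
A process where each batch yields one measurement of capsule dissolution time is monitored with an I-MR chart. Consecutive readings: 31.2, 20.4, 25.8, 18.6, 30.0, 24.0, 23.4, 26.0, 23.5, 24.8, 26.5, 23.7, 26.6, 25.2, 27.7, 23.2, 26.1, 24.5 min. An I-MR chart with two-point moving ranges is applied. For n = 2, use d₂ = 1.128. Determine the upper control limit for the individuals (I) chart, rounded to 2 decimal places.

35.72

X̄ = (31.2 + 20.4 + 25.8 + 18.6 + 30.0 + 24.0 + 23.4 + 26.0 + 23.5 + 24.8 + 26.5 + 23.7 + 26.6 + 25.2 + 27.7 + 23.2 + 26.1 + 24.5) / 18 = 25.0667
Moving ranges: 10.8, 5.4, 7.2, 11.4, 6.0, 0.6, 2.6, 2.5, 1.3, 1.7, 2.8, 2.9, 1.4, 2.5, 4.5, 2.9, 1.6; M̄R̄ = 68.1000 / 17 = 4.0059
UCL = X̄ + 3·M̄R̄/d₂ = 25.0667 + 3 × 4.0059 / 1.128 = 35.7206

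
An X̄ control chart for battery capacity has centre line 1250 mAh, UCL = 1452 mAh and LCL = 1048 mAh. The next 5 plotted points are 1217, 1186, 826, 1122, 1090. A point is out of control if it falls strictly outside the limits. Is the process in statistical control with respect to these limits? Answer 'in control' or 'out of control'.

Compare each point to [1048, 1452]: sample 3 = 826 < LCL.

out of control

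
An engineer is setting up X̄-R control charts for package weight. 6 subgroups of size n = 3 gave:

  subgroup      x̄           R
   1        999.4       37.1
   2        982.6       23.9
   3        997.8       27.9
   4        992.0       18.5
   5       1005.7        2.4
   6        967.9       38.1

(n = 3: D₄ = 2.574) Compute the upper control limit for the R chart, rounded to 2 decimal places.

R̄ = (37.1 + 23.9 + 27.9 + 18.5 + 2.4 + 38.1) / 6 = 147.9000 / 6 = 24.6500
UCL_R = D₄·R̄ = 2.574 × 24.6500 = 63.4491

63.45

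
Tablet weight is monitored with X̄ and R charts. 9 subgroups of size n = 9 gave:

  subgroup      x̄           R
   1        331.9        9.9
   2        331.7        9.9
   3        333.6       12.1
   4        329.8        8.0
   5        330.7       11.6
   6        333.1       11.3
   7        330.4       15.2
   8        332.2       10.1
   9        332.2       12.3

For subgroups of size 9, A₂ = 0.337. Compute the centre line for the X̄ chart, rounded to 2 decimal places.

X̄̄ = (331.9 + 331.7 + 333.6 + 329.8 + 330.7 + 333.1 + 330.4 + 332.2 + 332.2) / 9 = 2985.6000 / 9 = 331.7333
CL = X̄̄ = 331.7333

331.73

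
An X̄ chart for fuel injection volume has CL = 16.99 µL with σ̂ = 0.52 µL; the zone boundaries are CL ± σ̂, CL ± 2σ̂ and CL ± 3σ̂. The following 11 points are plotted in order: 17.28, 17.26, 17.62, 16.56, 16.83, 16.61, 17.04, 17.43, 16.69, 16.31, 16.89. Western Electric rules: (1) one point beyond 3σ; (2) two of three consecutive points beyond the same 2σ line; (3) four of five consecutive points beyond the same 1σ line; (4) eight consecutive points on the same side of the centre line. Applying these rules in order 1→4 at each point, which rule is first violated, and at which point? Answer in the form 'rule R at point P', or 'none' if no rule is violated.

Zone of each point (C = within 1σ̂, B = 1σ̂–2σ̂, A = 2σ̂–3σ̂, * = beyond 3σ̂; sign = side of CL): 1:+C, 2:+C, 3:+B, 4:-C, 5:-C, 6:-C, 7:+C, 8:+C, 9:-C, 10:-B, 11:-C
No rule fires across all 11 points.

none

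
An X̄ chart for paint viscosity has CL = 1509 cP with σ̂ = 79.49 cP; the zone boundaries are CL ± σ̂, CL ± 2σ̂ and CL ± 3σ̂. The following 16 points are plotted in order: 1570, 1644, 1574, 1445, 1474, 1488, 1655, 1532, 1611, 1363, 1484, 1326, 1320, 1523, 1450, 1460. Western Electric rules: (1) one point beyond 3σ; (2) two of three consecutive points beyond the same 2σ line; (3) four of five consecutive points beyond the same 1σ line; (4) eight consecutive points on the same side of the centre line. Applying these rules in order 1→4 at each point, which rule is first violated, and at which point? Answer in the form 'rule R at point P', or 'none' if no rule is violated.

Zone of each point (C = within 1σ̂, B = 1σ̂–2σ̂, A = 2σ̂–3σ̂, * = beyond 3σ̂; sign = side of CL): 1:+C, 2:+B, 3:+C, 4:-C, 5:-C, 6:-C, 7:+B, 8:+C, 9:+B, 10:-B, 11:-C, 12:-A, 13:-A, 14:+C, 15:-C, 16:-C
Rule 2 (two of three consecutive points beyond the same 2σ limit) is satisfied at point 13.

rule 2 at point 13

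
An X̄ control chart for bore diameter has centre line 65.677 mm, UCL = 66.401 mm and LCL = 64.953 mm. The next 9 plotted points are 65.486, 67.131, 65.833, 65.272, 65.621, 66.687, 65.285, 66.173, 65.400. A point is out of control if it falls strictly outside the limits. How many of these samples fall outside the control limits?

2

Compare each point to [64.953, 66.401]: sample 2 = 67.131 > UCL; sample 6 = 66.687 > UCL.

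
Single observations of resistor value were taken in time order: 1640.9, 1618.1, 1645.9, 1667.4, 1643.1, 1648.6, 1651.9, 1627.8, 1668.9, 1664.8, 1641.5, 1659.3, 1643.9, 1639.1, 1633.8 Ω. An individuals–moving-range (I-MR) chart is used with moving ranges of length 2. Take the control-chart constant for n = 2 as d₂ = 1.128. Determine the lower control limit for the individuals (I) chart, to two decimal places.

1600.53

X̄ = (1640.9 + 1618.1 + 1645.9 + 1667.4 + 1643.1 + 1648.6 + 1651.9 + 1627.8 + 1668.9 + 1664.8 + 1641.5 + 1659.3 + 1643.9 + 1639.1 + 1633.8) / 15 = 1646.3333
Moving ranges: 22.8, 27.8, 21.5, 24.3, 5.5, 3.3, 24.1, 41.1, 4.1, 23.3, 17.8, 15.4, 4.8, 5.3; M̄R̄ = 241.1000 / 14 = 17.2214
LCL = X̄ − 3·M̄R̄/d₂ = 1646.3333 − 3 × 17.2214 / 1.128 = 1600.5317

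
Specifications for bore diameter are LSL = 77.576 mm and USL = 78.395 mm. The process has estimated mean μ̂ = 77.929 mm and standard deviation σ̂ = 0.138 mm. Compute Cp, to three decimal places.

0.989

Cp = (USL − LSL) / (6σ̂) = (78.395 − 77.576) / (6 × 0.138) = 0.8190 / 0.8280 = 0.9891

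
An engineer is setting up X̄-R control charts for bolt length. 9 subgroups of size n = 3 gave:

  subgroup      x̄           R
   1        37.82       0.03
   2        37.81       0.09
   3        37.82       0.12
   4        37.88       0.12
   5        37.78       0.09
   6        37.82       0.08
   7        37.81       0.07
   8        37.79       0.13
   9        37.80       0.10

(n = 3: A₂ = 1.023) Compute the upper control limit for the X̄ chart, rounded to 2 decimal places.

37.91

X̄̄ = (37.82 + 37.81 + 37.82 + 37.88 + 37.78 + 37.82 + 37.81 + 37.79 + 37.80) / 9 = 340.3300 / 9 = 37.8144
R̄ = (0.03 + 0.09 + 0.12 + 0.12 + 0.09 + 0.08 + 0.07 + 0.13 + 0.10) / 9 = 0.8300 / 9 = 0.0922
UCL = X̄̄ + A₂·R̄ = 37.8144 + 1.023 × 0.0922 = 37.9088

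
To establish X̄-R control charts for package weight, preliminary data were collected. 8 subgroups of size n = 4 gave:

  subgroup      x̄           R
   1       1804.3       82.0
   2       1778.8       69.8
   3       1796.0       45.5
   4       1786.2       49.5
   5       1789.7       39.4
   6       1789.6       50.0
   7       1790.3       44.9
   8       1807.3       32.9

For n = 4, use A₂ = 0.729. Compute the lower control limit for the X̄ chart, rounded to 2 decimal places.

1755.05

X̄̄ = (1804.3 + 1778.8 + 1796.0 + 1786.2 + 1789.7 + 1789.6 + 1790.3 + 1807.3) / 8 = 14342.2000 / 8 = 1792.7750
R̄ = (82.0 + 69.8 + 45.5 + 49.5 + 39.4 + 50.0 + 44.9 + 32.9) / 8 = 414.0000 / 8 = 51.7500
LCL = X̄̄ − A₂·R̄ = 1792.7750 − 0.729 × 51.7500 = 1755.0493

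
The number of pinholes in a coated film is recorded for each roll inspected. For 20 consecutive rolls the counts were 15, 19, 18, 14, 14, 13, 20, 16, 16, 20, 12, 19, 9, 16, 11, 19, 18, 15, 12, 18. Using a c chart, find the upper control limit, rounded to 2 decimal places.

c̄ = (15 + 19 + 18 + 14 + 14 + 13 + 20 + 16 + 16 + 20 + 12 + 19 + 9 + 16 + 11 + 19 + 18 + 15 + 12 + 18) / 20 = 314 / 20 = 15.7000
UCL = c̄ + 3√c̄ = 15.7000 + 3 × √15.7000 = 15.7000 + 3 × 3.9623 = 27.5870

27.59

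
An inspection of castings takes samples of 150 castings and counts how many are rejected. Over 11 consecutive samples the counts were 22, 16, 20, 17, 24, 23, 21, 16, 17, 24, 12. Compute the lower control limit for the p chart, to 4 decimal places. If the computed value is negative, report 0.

0.0465

p̄ = Σdᵢ / (k·n) = 212 / (11 × 150) = 0.12848
LCL = p̄ − 3·√(p̄(1−p̄)/n) = 0.12848 − 3 × 0.02732 = 0.04652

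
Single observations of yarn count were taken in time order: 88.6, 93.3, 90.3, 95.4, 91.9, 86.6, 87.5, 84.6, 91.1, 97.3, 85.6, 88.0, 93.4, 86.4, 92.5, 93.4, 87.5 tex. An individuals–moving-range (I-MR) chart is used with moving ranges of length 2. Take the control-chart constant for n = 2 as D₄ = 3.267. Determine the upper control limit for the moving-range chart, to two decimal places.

15.82

Moving ranges: 4.7, 3.0, 5.1, 3.5, 5.3, 0.9, 2.9, 6.5, 6.2, 11.7, 2.4, 5.4, 7.0, 6.1, 0.9, 5.9; M̄R̄ = 77.5000 / 16 = 4.8438
UCL_MR = D₄·M̄R̄ = 3.267 × 4.8438 = 15.8245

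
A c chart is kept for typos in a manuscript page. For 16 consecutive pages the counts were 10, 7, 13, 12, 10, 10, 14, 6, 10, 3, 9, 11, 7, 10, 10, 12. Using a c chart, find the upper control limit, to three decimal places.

c̄ = (10 + 7 + 13 + 12 + 10 + 10 + 14 + 6 + 10 + 3 + 9 + 11 + 7 + 10 + 10 + 12) / 16 = 154 / 16 = 9.6250
UCL = c̄ + 3√c̄ = 9.6250 + 3 × √9.6250 = 9.6250 + 3 × 3.1024 = 18.9323

18.932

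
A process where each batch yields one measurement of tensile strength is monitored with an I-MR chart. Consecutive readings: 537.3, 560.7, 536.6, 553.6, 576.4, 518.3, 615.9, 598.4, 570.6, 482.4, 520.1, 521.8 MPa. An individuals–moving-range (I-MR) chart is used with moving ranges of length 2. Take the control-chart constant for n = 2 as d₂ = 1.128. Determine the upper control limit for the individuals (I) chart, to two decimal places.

X̄ = (537.3 + 560.7 + 536.6 + 553.6 + 576.4 + 518.3 + 615.9 + 598.4 + 570.6 + 482.4 + 520.1 + 521.8) / 12 = 549.3417
Moving ranges: 23.4, 24.1, 17.0, 22.8, 58.1, 97.6, 17.5, 27.8, 88.2, 37.7, 1.7; M̄R̄ = 415.9000 / 11 = 37.8091
UCL = X̄ + 3·M̄R̄/d₂ = 549.3417 + 3 × 37.8091 / 1.128 = 649.8978

649.90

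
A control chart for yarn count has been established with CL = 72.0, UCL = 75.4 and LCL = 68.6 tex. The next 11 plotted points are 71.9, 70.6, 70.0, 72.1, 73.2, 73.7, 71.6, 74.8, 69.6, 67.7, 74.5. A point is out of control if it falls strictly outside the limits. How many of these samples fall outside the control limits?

1

Compare each point to [68.6, 75.4]: sample 10 = 67.7 < LCL.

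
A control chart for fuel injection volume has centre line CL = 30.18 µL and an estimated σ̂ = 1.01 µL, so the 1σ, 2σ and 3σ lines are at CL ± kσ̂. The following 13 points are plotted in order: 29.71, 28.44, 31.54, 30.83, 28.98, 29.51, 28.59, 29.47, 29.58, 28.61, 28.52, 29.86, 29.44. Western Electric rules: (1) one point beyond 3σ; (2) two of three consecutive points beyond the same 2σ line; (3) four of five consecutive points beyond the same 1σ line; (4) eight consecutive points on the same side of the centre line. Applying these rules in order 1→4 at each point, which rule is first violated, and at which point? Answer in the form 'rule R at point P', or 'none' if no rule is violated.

rule 4 at point 12

Zone of each point (C = within 1σ̂, B = 1σ̂–2σ̂, A = 2σ̂–3σ̂, * = beyond 3σ̂; sign = side of CL): 1:-C, 2:-B, 3:+B, 4:+C, 5:-B, 6:-C, 7:-B, 8:-C, 9:-C, 10:-B, 11:-B, 12:-C, 13:-C
Rule 4 (eight consecutive points on the same side of the centre line) is satisfied at point 12.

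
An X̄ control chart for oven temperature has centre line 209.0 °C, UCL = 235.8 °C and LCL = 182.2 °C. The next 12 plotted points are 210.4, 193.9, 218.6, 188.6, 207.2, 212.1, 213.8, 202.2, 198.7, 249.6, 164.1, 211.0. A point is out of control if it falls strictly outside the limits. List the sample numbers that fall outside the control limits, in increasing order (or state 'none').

Compare each point to [182.2, 235.8]: sample 10 = 249.6 > UCL; sample 11 = 164.1 < LCL.

10, 11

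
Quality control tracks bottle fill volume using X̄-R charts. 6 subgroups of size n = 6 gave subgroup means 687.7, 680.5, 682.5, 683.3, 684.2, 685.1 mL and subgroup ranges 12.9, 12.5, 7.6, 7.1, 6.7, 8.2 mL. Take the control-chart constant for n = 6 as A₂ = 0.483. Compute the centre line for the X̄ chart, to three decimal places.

683.883

X̄̄ = (687.7 + 680.5 + 682.5 + 683.3 + 684.2 + 685.1) / 6 = 4103.3000 / 6 = 683.8833
CL = X̄̄ = 683.8833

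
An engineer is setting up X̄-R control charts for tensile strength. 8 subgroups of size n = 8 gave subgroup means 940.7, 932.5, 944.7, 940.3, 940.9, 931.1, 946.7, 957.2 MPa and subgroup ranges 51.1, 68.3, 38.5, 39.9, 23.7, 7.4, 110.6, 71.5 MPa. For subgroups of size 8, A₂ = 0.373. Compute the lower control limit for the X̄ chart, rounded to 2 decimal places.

922.60

X̄̄ = (940.7 + 932.5 + 944.7 + 940.3 + 940.9 + 931.1 + 946.7 + 957.2) / 8 = 7534.1000 / 8 = 941.7625
R̄ = (51.1 + 68.3 + 38.5 + 39.9 + 23.7 + 7.4 + 110.6 + 71.5) / 8 = 411.0000 / 8 = 51.3750
LCL = X̄̄ − A₂·R̄ = 941.7625 − 0.373 × 51.3750 = 922.5996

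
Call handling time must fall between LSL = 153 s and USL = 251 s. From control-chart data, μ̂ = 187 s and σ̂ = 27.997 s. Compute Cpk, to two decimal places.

0.40

Cpu = (USL − μ̂) / (3σ̂) = (251 − 187) / (3 × 27.997) = 0.7620; Cpl = (μ̂ − LSL) / (3σ̂) = (187 − 153) / (3 × 27.997) = 0.4048; Cpk = min(Cpu, Cpl) = 0.4048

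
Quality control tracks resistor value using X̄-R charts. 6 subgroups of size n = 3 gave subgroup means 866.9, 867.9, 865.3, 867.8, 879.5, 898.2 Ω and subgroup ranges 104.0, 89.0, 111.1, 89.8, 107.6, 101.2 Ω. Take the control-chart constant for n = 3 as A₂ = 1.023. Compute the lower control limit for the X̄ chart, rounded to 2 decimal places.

771.51

X̄̄ = (866.9 + 867.9 + 865.3 + 867.8 + 879.5 + 898.2) / 6 = 5245.6000 / 6 = 874.2667
R̄ = (104.0 + 89.0 + 111.1 + 89.8 + 107.6 + 101.2) / 6 = 602.7000 / 6 = 100.4500
LCL = X̄̄ − A₂·R̄ = 874.2667 − 1.023 × 100.4500 = 771.5063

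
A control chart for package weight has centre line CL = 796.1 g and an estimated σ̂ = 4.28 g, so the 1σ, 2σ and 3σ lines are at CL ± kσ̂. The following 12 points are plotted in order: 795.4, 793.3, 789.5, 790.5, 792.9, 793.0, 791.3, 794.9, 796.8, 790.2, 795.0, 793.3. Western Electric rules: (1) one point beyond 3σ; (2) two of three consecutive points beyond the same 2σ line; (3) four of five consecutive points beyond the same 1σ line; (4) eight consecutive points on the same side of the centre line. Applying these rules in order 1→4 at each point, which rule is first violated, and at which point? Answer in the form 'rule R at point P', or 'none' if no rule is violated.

rule 4 at point 8

Zone of each point (C = within 1σ̂, B = 1σ̂–2σ̂, A = 2σ̂–3σ̂, * = beyond 3σ̂; sign = side of CL): 1:-C, 2:-C, 3:-B, 4:-B, 5:-C, 6:-C, 7:-B, 8:-C, 9:+C, 10:-B, 11:-C, 12:-C
Rule 4 (eight consecutive points on the same side of the centre line) is satisfied at point 8.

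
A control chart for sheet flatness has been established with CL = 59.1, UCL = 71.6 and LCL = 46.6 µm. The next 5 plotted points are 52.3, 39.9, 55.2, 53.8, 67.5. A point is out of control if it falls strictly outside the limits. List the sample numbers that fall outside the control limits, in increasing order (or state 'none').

2

Compare each point to [46.6, 71.6]: sample 2 = 39.9 < LCL.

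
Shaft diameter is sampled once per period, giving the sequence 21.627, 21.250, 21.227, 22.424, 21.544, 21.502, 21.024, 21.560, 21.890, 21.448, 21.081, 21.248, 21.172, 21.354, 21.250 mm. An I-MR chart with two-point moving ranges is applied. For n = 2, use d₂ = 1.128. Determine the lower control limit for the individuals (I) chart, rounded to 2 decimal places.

20.45

X̄ = (21.627 + 21.250 + 21.227 + 22.424 + 21.544 + 21.502 + 21.024 + 21.560 + 21.890 + 21.448 + 21.081 + 21.248 + 21.172 + 21.354 + 21.250) / 15 = 21.4401
Moving ranges: 0.377, 0.023, 1.197, 0.880, 0.042, 0.478, 0.536, 0.330, 0.442, 0.367, 0.167, 0.076, 0.182, 0.104; M̄R̄ = 5.2010 / 14 = 0.3715
LCL = X̄ − 3·M̄R̄/d₂ = 21.4401 − 3 × 0.3715 / 1.128 = 20.4520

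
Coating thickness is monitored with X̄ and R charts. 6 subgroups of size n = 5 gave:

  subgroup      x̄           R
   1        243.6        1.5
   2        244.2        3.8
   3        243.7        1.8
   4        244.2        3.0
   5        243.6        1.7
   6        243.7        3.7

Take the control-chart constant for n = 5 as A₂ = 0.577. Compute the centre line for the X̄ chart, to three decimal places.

243.833

X̄̄ = (243.6 + 244.2 + 243.7 + 244.2 + 243.6 + 243.7) / 6 = 1463.0000 / 6 = 243.8333
CL = X̄̄ = 243.8333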